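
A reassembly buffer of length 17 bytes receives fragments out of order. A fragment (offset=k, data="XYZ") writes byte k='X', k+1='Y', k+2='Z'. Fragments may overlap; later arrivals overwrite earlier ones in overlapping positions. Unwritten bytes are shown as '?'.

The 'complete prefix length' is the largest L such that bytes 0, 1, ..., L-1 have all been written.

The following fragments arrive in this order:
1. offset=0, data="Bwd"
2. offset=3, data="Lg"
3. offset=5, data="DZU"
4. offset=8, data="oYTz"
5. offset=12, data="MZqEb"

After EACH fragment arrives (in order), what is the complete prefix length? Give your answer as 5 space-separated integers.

Answer: 3 5 8 12 17

Derivation:
Fragment 1: offset=0 data="Bwd" -> buffer=Bwd?????????????? -> prefix_len=3
Fragment 2: offset=3 data="Lg" -> buffer=BwdLg???????????? -> prefix_len=5
Fragment 3: offset=5 data="DZU" -> buffer=BwdLgDZU????????? -> prefix_len=8
Fragment 4: offset=8 data="oYTz" -> buffer=BwdLgDZUoYTz????? -> prefix_len=12
Fragment 5: offset=12 data="MZqEb" -> buffer=BwdLgDZUoYTzMZqEb -> prefix_len=17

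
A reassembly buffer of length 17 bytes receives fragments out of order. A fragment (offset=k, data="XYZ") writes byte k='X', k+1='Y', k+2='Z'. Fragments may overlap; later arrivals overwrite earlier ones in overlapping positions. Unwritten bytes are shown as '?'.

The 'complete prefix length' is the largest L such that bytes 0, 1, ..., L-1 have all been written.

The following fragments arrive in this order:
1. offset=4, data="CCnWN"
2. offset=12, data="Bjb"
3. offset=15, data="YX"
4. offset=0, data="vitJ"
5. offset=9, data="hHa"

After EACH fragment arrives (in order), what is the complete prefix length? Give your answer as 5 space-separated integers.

Fragment 1: offset=4 data="CCnWN" -> buffer=????CCnWN???????? -> prefix_len=0
Fragment 2: offset=12 data="Bjb" -> buffer=????CCnWN???Bjb?? -> prefix_len=0
Fragment 3: offset=15 data="YX" -> buffer=????CCnWN???BjbYX -> prefix_len=0
Fragment 4: offset=0 data="vitJ" -> buffer=vitJCCnWN???BjbYX -> prefix_len=9
Fragment 5: offset=9 data="hHa" -> buffer=vitJCCnWNhHaBjbYX -> prefix_len=17

Answer: 0 0 0 9 17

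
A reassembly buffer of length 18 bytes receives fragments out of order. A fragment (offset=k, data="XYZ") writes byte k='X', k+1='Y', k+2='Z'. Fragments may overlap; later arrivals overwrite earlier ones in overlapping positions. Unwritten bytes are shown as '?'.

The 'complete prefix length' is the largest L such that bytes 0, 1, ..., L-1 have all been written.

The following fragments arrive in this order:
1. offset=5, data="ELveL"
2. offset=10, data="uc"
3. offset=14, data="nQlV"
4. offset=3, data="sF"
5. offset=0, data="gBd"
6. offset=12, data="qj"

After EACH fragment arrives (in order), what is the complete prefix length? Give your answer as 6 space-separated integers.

Answer: 0 0 0 0 12 18

Derivation:
Fragment 1: offset=5 data="ELveL" -> buffer=?????ELveL???????? -> prefix_len=0
Fragment 2: offset=10 data="uc" -> buffer=?????ELveLuc?????? -> prefix_len=0
Fragment 3: offset=14 data="nQlV" -> buffer=?????ELveLuc??nQlV -> prefix_len=0
Fragment 4: offset=3 data="sF" -> buffer=???sFELveLuc??nQlV -> prefix_len=0
Fragment 5: offset=0 data="gBd" -> buffer=gBdsFELveLuc??nQlV -> prefix_len=12
Fragment 6: offset=12 data="qj" -> buffer=gBdsFELveLucqjnQlV -> prefix_len=18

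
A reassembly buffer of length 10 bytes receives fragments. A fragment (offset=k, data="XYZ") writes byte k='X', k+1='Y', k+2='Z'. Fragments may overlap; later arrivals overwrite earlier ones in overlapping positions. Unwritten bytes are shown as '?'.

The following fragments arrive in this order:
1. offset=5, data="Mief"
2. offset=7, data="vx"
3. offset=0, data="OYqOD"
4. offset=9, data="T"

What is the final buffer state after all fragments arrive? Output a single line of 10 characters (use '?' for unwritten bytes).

Fragment 1: offset=5 data="Mief" -> buffer=?????Mief?
Fragment 2: offset=7 data="vx" -> buffer=?????Mivx?
Fragment 3: offset=0 data="OYqOD" -> buffer=OYqODMivx?
Fragment 4: offset=9 data="T" -> buffer=OYqODMivxT

Answer: OYqODMivxT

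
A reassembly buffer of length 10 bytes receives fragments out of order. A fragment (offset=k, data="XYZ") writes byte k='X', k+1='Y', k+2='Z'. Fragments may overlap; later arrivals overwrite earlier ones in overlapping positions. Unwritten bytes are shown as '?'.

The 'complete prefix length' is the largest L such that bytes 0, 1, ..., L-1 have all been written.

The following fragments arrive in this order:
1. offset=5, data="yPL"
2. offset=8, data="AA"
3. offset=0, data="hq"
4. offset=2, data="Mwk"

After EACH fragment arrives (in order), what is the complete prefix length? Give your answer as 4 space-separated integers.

Answer: 0 0 2 10

Derivation:
Fragment 1: offset=5 data="yPL" -> buffer=?????yPL?? -> prefix_len=0
Fragment 2: offset=8 data="AA" -> buffer=?????yPLAA -> prefix_len=0
Fragment 3: offset=0 data="hq" -> buffer=hq???yPLAA -> prefix_len=2
Fragment 4: offset=2 data="Mwk" -> buffer=hqMwkyPLAA -> prefix_len=10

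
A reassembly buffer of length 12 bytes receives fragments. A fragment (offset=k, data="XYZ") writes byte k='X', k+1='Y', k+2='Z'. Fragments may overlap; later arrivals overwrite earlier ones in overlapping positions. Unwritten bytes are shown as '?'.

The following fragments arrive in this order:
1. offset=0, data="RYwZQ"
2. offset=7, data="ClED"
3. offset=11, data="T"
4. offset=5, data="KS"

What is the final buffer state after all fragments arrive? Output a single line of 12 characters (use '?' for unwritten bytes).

Answer: RYwZQKSClEDT

Derivation:
Fragment 1: offset=0 data="RYwZQ" -> buffer=RYwZQ???????
Fragment 2: offset=7 data="ClED" -> buffer=RYwZQ??ClED?
Fragment 3: offset=11 data="T" -> buffer=RYwZQ??ClEDT
Fragment 4: offset=5 data="KS" -> buffer=RYwZQKSClEDT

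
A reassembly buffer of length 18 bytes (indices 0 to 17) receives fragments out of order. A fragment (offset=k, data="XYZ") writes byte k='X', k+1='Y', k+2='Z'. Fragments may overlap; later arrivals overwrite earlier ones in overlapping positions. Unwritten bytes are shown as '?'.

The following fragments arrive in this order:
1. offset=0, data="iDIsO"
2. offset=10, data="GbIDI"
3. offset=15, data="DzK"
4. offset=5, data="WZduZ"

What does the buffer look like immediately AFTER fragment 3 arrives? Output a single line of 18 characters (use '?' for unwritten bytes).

Answer: iDIsO?????GbIDIDzK

Derivation:
Fragment 1: offset=0 data="iDIsO" -> buffer=iDIsO?????????????
Fragment 2: offset=10 data="GbIDI" -> buffer=iDIsO?????GbIDI???
Fragment 3: offset=15 data="DzK" -> buffer=iDIsO?????GbIDIDzK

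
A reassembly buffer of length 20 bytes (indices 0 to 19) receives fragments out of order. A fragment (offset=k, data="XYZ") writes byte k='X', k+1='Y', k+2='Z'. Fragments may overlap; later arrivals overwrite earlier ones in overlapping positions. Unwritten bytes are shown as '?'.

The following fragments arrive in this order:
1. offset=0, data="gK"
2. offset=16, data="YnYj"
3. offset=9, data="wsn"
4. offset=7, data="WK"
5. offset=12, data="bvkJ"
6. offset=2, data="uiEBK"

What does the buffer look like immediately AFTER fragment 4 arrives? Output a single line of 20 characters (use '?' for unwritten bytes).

Fragment 1: offset=0 data="gK" -> buffer=gK??????????????????
Fragment 2: offset=16 data="YnYj" -> buffer=gK??????????????YnYj
Fragment 3: offset=9 data="wsn" -> buffer=gK???????wsn????YnYj
Fragment 4: offset=7 data="WK" -> buffer=gK?????WKwsn????YnYj

Answer: gK?????WKwsn????YnYj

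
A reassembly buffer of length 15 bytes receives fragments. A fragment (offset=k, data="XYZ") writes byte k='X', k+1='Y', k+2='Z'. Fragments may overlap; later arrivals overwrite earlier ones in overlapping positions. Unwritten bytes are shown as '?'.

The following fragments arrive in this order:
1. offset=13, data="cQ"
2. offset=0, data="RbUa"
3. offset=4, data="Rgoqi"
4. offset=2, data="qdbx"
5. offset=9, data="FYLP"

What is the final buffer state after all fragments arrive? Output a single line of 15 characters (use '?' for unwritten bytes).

Fragment 1: offset=13 data="cQ" -> buffer=?????????????cQ
Fragment 2: offset=0 data="RbUa" -> buffer=RbUa?????????cQ
Fragment 3: offset=4 data="Rgoqi" -> buffer=RbUaRgoqi????cQ
Fragment 4: offset=2 data="qdbx" -> buffer=Rbqdbxoqi????cQ
Fragment 5: offset=9 data="FYLP" -> buffer=RbqdbxoqiFYLPcQ

Answer: RbqdbxoqiFYLPcQ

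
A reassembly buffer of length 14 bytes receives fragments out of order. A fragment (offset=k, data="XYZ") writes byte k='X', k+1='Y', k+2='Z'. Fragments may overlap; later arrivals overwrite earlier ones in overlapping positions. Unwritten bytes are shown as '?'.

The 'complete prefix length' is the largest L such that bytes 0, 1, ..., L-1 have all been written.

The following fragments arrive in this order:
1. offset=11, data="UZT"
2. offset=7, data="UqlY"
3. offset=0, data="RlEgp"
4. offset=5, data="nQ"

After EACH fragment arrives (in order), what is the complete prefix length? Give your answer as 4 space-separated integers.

Answer: 0 0 5 14

Derivation:
Fragment 1: offset=11 data="UZT" -> buffer=???????????UZT -> prefix_len=0
Fragment 2: offset=7 data="UqlY" -> buffer=???????UqlYUZT -> prefix_len=0
Fragment 3: offset=0 data="RlEgp" -> buffer=RlEgp??UqlYUZT -> prefix_len=5
Fragment 4: offset=5 data="nQ" -> buffer=RlEgpnQUqlYUZT -> prefix_len=14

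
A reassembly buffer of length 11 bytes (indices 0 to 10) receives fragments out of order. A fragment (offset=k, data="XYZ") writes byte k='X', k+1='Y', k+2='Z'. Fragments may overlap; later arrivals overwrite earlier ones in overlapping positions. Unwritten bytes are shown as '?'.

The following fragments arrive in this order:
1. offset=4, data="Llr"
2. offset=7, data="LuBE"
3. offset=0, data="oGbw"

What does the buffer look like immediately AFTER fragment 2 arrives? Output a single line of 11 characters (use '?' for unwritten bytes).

Answer: ????LlrLuBE

Derivation:
Fragment 1: offset=4 data="Llr" -> buffer=????Llr????
Fragment 2: offset=7 data="LuBE" -> buffer=????LlrLuBE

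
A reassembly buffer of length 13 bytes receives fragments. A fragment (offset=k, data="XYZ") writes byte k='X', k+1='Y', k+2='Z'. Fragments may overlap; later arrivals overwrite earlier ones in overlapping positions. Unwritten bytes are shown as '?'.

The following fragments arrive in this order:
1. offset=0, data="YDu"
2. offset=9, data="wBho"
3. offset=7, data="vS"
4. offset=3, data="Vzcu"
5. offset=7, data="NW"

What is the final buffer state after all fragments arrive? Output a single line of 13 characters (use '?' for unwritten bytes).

Answer: YDuVzcuNWwBho

Derivation:
Fragment 1: offset=0 data="YDu" -> buffer=YDu??????????
Fragment 2: offset=9 data="wBho" -> buffer=YDu??????wBho
Fragment 3: offset=7 data="vS" -> buffer=YDu????vSwBho
Fragment 4: offset=3 data="Vzcu" -> buffer=YDuVzcuvSwBho
Fragment 5: offset=7 data="NW" -> buffer=YDuVzcuNWwBho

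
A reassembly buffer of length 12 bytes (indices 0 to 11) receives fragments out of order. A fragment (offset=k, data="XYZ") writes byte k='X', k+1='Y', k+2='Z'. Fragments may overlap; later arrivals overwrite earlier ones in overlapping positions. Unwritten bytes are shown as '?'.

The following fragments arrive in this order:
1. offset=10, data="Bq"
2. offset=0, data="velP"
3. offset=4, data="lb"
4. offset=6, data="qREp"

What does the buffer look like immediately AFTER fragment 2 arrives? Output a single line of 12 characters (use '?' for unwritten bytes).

Answer: velP??????Bq

Derivation:
Fragment 1: offset=10 data="Bq" -> buffer=??????????Bq
Fragment 2: offset=0 data="velP" -> buffer=velP??????Bq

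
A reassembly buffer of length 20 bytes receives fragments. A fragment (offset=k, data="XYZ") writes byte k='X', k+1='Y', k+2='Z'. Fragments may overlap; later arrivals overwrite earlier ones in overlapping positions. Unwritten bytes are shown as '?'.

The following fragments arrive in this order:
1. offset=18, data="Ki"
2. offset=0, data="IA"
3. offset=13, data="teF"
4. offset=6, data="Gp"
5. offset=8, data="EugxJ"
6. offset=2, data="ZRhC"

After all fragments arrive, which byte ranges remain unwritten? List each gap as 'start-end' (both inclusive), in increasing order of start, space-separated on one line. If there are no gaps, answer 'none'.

Fragment 1: offset=18 len=2
Fragment 2: offset=0 len=2
Fragment 3: offset=13 len=3
Fragment 4: offset=6 len=2
Fragment 5: offset=8 len=5
Fragment 6: offset=2 len=4
Gaps: 16-17

Answer: 16-17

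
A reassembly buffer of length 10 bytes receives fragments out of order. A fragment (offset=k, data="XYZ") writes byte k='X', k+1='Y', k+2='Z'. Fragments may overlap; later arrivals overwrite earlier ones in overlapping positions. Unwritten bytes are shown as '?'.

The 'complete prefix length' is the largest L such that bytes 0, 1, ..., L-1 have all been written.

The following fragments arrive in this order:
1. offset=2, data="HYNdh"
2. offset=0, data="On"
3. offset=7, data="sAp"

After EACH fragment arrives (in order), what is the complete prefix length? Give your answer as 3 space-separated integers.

Answer: 0 7 10

Derivation:
Fragment 1: offset=2 data="HYNdh" -> buffer=??HYNdh??? -> prefix_len=0
Fragment 2: offset=0 data="On" -> buffer=OnHYNdh??? -> prefix_len=7
Fragment 3: offset=7 data="sAp" -> buffer=OnHYNdhsAp -> prefix_len=10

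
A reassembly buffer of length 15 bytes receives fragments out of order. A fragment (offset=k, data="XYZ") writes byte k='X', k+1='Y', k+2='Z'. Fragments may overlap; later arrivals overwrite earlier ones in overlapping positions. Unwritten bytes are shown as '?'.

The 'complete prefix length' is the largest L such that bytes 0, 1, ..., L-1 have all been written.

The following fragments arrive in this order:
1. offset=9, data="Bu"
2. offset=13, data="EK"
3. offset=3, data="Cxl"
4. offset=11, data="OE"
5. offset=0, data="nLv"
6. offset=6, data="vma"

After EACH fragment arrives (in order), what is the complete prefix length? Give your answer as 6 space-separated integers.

Fragment 1: offset=9 data="Bu" -> buffer=?????????Bu???? -> prefix_len=0
Fragment 2: offset=13 data="EK" -> buffer=?????????Bu??EK -> prefix_len=0
Fragment 3: offset=3 data="Cxl" -> buffer=???Cxl???Bu??EK -> prefix_len=0
Fragment 4: offset=11 data="OE" -> buffer=???Cxl???BuOEEK -> prefix_len=0
Fragment 5: offset=0 data="nLv" -> buffer=nLvCxl???BuOEEK -> prefix_len=6
Fragment 6: offset=6 data="vma" -> buffer=nLvCxlvmaBuOEEK -> prefix_len=15

Answer: 0 0 0 0 6 15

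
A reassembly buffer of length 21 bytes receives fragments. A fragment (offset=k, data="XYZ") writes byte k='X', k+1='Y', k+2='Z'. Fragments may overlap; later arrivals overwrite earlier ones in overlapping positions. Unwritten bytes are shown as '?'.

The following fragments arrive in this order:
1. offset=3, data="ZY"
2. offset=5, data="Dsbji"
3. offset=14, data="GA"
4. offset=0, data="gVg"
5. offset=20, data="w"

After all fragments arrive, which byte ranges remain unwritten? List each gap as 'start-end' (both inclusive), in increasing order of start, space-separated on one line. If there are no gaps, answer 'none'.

Fragment 1: offset=3 len=2
Fragment 2: offset=5 len=5
Fragment 3: offset=14 len=2
Fragment 4: offset=0 len=3
Fragment 5: offset=20 len=1
Gaps: 10-13 16-19

Answer: 10-13 16-19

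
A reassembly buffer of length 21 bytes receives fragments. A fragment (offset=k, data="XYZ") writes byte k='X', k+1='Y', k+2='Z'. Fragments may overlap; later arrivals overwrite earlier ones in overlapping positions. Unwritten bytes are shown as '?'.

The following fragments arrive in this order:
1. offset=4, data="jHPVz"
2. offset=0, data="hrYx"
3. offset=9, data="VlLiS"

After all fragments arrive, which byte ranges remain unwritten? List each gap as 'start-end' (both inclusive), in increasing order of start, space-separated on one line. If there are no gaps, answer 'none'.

Answer: 14-20

Derivation:
Fragment 1: offset=4 len=5
Fragment 2: offset=0 len=4
Fragment 3: offset=9 len=5
Gaps: 14-20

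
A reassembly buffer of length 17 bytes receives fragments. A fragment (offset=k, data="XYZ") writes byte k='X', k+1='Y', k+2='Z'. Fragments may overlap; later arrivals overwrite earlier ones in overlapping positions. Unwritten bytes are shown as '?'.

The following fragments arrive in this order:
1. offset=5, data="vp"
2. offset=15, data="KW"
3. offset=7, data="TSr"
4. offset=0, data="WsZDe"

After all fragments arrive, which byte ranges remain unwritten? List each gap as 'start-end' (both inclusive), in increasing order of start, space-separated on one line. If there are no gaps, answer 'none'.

Fragment 1: offset=5 len=2
Fragment 2: offset=15 len=2
Fragment 3: offset=7 len=3
Fragment 4: offset=0 len=5
Gaps: 10-14

Answer: 10-14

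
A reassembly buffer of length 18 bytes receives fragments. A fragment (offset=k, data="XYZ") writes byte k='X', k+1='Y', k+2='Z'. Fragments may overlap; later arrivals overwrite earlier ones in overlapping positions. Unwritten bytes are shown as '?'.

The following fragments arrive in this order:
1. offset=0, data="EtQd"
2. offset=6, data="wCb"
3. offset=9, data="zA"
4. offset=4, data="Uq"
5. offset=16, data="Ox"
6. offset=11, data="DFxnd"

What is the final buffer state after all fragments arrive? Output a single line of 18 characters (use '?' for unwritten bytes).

Answer: EtQdUqwCbzADFxndOx

Derivation:
Fragment 1: offset=0 data="EtQd" -> buffer=EtQd??????????????
Fragment 2: offset=6 data="wCb" -> buffer=EtQd??wCb?????????
Fragment 3: offset=9 data="zA" -> buffer=EtQd??wCbzA???????
Fragment 4: offset=4 data="Uq" -> buffer=EtQdUqwCbzA???????
Fragment 5: offset=16 data="Ox" -> buffer=EtQdUqwCbzA?????Ox
Fragment 6: offset=11 data="DFxnd" -> buffer=EtQdUqwCbzADFxndOx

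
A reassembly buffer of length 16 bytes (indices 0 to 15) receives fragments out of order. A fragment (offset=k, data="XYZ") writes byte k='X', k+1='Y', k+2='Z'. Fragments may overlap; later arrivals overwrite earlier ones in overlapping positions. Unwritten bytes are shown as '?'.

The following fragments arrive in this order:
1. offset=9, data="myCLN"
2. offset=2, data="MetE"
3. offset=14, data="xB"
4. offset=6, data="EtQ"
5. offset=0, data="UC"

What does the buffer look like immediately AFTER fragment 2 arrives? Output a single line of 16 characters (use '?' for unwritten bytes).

Fragment 1: offset=9 data="myCLN" -> buffer=?????????myCLN??
Fragment 2: offset=2 data="MetE" -> buffer=??MetE???myCLN??

Answer: ??MetE???myCLN??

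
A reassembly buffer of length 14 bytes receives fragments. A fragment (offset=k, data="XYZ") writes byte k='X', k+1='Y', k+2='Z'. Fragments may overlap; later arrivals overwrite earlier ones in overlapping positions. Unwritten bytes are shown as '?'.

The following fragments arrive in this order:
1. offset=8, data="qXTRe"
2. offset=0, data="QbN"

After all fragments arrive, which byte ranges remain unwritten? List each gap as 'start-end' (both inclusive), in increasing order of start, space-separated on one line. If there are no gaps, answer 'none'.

Answer: 3-7 13-13

Derivation:
Fragment 1: offset=8 len=5
Fragment 2: offset=0 len=3
Gaps: 3-7 13-13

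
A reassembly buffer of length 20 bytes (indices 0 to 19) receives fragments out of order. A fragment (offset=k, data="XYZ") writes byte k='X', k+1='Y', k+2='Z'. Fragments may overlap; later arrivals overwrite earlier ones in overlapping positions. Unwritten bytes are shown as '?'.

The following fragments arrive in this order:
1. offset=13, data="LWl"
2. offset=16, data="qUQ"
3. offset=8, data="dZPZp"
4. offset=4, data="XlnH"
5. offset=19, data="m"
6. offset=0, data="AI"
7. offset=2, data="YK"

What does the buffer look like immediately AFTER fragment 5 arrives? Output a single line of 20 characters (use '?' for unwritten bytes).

Answer: ????XlnHdZPZpLWlqUQm

Derivation:
Fragment 1: offset=13 data="LWl" -> buffer=?????????????LWl????
Fragment 2: offset=16 data="qUQ" -> buffer=?????????????LWlqUQ?
Fragment 3: offset=8 data="dZPZp" -> buffer=????????dZPZpLWlqUQ?
Fragment 4: offset=4 data="XlnH" -> buffer=????XlnHdZPZpLWlqUQ?
Fragment 5: offset=19 data="m" -> buffer=????XlnHdZPZpLWlqUQm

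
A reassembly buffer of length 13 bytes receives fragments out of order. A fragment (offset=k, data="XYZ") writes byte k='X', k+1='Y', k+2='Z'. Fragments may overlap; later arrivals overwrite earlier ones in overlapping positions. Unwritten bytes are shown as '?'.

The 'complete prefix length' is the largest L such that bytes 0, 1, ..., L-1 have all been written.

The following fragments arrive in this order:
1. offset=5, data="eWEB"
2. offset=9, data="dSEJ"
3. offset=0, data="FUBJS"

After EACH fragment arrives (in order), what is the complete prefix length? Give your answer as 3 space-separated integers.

Answer: 0 0 13

Derivation:
Fragment 1: offset=5 data="eWEB" -> buffer=?????eWEB???? -> prefix_len=0
Fragment 2: offset=9 data="dSEJ" -> buffer=?????eWEBdSEJ -> prefix_len=0
Fragment 3: offset=0 data="FUBJS" -> buffer=FUBJSeWEBdSEJ -> prefix_len=13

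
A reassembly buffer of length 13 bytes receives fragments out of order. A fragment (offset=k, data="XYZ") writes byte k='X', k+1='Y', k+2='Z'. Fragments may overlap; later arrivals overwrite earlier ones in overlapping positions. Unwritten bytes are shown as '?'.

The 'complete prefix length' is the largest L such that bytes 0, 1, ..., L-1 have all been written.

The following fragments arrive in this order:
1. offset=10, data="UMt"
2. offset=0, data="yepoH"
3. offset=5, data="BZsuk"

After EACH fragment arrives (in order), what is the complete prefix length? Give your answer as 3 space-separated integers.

Answer: 0 5 13

Derivation:
Fragment 1: offset=10 data="UMt" -> buffer=??????????UMt -> prefix_len=0
Fragment 2: offset=0 data="yepoH" -> buffer=yepoH?????UMt -> prefix_len=5
Fragment 3: offset=5 data="BZsuk" -> buffer=yepoHBZsukUMt -> prefix_len=13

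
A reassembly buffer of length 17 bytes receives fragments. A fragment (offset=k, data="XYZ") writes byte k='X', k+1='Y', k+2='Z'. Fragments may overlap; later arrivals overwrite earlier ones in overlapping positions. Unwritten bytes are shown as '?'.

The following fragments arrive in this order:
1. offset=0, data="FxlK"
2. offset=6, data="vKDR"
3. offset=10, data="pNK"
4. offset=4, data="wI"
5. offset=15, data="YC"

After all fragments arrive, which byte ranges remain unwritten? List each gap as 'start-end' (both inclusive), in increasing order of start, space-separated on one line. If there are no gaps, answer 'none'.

Answer: 13-14

Derivation:
Fragment 1: offset=0 len=4
Fragment 2: offset=6 len=4
Fragment 3: offset=10 len=3
Fragment 4: offset=4 len=2
Fragment 5: offset=15 len=2
Gaps: 13-14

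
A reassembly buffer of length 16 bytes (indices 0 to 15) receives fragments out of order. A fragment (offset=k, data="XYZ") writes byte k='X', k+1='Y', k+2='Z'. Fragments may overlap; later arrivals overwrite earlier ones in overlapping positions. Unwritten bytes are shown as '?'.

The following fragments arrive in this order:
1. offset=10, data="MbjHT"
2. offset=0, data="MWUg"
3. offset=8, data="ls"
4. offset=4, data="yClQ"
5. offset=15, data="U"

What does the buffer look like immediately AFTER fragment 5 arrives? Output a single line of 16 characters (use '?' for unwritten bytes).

Answer: MWUgyClQlsMbjHTU

Derivation:
Fragment 1: offset=10 data="MbjHT" -> buffer=??????????MbjHT?
Fragment 2: offset=0 data="MWUg" -> buffer=MWUg??????MbjHT?
Fragment 3: offset=8 data="ls" -> buffer=MWUg????lsMbjHT?
Fragment 4: offset=4 data="yClQ" -> buffer=MWUgyClQlsMbjHT?
Fragment 5: offset=15 data="U" -> buffer=MWUgyClQlsMbjHTU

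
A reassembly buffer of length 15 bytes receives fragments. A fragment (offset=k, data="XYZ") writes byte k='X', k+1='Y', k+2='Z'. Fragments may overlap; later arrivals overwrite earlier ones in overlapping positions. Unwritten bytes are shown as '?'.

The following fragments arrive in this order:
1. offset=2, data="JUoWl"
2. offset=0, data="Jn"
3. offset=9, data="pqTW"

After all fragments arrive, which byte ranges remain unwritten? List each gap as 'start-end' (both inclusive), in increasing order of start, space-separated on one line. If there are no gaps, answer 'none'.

Fragment 1: offset=2 len=5
Fragment 2: offset=0 len=2
Fragment 3: offset=9 len=4
Gaps: 7-8 13-14

Answer: 7-8 13-14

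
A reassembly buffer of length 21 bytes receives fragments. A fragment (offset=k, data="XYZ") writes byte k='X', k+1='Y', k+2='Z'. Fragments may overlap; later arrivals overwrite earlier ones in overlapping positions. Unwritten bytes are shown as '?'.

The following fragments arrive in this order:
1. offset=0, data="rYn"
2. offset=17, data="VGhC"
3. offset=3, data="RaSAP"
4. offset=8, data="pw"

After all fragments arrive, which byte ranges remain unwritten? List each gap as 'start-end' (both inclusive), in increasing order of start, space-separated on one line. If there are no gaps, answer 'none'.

Answer: 10-16

Derivation:
Fragment 1: offset=0 len=3
Fragment 2: offset=17 len=4
Fragment 3: offset=3 len=5
Fragment 4: offset=8 len=2
Gaps: 10-16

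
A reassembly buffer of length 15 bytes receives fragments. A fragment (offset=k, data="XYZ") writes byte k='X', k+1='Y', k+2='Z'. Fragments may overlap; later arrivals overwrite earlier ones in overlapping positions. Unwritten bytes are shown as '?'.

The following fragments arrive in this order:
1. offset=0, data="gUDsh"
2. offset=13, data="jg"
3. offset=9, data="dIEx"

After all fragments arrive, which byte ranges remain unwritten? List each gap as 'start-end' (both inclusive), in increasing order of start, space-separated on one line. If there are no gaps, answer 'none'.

Fragment 1: offset=0 len=5
Fragment 2: offset=13 len=2
Fragment 3: offset=9 len=4
Gaps: 5-8

Answer: 5-8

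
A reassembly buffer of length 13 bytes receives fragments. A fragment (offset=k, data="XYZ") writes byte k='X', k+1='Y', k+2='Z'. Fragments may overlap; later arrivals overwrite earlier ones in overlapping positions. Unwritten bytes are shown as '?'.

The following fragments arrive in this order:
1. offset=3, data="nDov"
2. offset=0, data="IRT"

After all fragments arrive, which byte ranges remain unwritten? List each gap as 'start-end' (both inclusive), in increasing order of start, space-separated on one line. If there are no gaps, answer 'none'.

Answer: 7-12

Derivation:
Fragment 1: offset=3 len=4
Fragment 2: offset=0 len=3
Gaps: 7-12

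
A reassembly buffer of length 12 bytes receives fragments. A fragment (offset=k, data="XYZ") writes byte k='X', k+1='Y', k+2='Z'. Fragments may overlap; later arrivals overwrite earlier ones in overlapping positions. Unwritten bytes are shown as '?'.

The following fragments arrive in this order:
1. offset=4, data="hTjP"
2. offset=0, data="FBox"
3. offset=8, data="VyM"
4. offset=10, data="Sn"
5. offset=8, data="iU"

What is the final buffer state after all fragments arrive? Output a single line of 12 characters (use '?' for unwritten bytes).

Answer: FBoxhTjPiUSn

Derivation:
Fragment 1: offset=4 data="hTjP" -> buffer=????hTjP????
Fragment 2: offset=0 data="FBox" -> buffer=FBoxhTjP????
Fragment 3: offset=8 data="VyM" -> buffer=FBoxhTjPVyM?
Fragment 4: offset=10 data="Sn" -> buffer=FBoxhTjPVySn
Fragment 5: offset=8 data="iU" -> buffer=FBoxhTjPiUSn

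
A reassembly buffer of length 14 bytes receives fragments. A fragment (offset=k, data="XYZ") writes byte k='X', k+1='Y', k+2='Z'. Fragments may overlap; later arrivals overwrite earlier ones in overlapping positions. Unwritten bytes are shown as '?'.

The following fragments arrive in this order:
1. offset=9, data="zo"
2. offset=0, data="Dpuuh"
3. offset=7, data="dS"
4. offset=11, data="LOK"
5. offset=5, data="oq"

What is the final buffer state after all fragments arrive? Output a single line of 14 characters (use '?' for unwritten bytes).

Answer: DpuuhoqdSzoLOK

Derivation:
Fragment 1: offset=9 data="zo" -> buffer=?????????zo???
Fragment 2: offset=0 data="Dpuuh" -> buffer=Dpuuh????zo???
Fragment 3: offset=7 data="dS" -> buffer=Dpuuh??dSzo???
Fragment 4: offset=11 data="LOK" -> buffer=Dpuuh??dSzoLOK
Fragment 5: offset=5 data="oq" -> buffer=DpuuhoqdSzoLOK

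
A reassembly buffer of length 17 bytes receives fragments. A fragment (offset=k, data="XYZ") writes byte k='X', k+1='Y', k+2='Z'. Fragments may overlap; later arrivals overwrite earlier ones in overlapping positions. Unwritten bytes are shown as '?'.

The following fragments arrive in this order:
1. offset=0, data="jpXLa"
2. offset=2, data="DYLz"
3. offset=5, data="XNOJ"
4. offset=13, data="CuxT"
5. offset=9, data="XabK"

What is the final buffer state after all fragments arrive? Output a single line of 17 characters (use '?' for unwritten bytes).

Answer: jpDYLXNOJXabKCuxT

Derivation:
Fragment 1: offset=0 data="jpXLa" -> buffer=jpXLa????????????
Fragment 2: offset=2 data="DYLz" -> buffer=jpDYLz???????????
Fragment 3: offset=5 data="XNOJ" -> buffer=jpDYLXNOJ????????
Fragment 4: offset=13 data="CuxT" -> buffer=jpDYLXNOJ????CuxT
Fragment 5: offset=9 data="XabK" -> buffer=jpDYLXNOJXabKCuxT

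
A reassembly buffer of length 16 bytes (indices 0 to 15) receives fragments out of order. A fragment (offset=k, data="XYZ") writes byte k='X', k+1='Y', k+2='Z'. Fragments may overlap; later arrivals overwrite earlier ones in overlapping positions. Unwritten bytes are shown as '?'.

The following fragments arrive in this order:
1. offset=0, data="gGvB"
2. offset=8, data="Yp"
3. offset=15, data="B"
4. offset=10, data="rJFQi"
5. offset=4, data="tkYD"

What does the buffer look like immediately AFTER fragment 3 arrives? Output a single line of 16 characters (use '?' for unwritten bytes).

Fragment 1: offset=0 data="gGvB" -> buffer=gGvB????????????
Fragment 2: offset=8 data="Yp" -> buffer=gGvB????Yp??????
Fragment 3: offset=15 data="B" -> buffer=gGvB????Yp?????B

Answer: gGvB????Yp?????B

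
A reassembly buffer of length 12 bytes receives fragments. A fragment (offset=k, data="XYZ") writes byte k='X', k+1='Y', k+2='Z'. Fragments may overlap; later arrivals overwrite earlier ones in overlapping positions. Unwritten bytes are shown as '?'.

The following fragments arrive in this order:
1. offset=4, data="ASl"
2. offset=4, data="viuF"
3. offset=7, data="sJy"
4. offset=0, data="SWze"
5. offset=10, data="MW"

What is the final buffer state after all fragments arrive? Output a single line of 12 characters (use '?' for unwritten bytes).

Fragment 1: offset=4 data="ASl" -> buffer=????ASl?????
Fragment 2: offset=4 data="viuF" -> buffer=????viuF????
Fragment 3: offset=7 data="sJy" -> buffer=????viusJy??
Fragment 4: offset=0 data="SWze" -> buffer=SWzeviusJy??
Fragment 5: offset=10 data="MW" -> buffer=SWzeviusJyMW

Answer: SWzeviusJyMW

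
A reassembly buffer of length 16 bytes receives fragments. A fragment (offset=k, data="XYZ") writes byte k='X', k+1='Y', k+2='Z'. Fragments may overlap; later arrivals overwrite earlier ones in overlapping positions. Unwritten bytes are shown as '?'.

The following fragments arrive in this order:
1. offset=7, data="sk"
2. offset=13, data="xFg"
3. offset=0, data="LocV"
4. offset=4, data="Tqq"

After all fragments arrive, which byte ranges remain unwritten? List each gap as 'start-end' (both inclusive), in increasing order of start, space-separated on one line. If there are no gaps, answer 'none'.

Answer: 9-12

Derivation:
Fragment 1: offset=7 len=2
Fragment 2: offset=13 len=3
Fragment 3: offset=0 len=4
Fragment 4: offset=4 len=3
Gaps: 9-12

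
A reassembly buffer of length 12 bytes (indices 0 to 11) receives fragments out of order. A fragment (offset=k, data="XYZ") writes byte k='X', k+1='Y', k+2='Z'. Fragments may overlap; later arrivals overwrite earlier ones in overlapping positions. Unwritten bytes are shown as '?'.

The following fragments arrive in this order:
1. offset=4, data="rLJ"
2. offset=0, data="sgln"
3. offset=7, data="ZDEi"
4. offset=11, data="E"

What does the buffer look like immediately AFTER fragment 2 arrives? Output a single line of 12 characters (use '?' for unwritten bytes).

Answer: sglnrLJ?????

Derivation:
Fragment 1: offset=4 data="rLJ" -> buffer=????rLJ?????
Fragment 2: offset=0 data="sgln" -> buffer=sglnrLJ?????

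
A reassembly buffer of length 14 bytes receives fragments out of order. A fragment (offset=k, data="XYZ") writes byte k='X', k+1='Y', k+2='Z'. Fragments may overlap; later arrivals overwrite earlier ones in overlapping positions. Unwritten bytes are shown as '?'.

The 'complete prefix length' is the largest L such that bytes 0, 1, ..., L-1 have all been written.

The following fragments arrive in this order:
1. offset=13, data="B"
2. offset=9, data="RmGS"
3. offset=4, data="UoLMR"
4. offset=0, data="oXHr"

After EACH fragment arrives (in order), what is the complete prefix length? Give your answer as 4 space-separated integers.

Answer: 0 0 0 14

Derivation:
Fragment 1: offset=13 data="B" -> buffer=?????????????B -> prefix_len=0
Fragment 2: offset=9 data="RmGS" -> buffer=?????????RmGSB -> prefix_len=0
Fragment 3: offset=4 data="UoLMR" -> buffer=????UoLMRRmGSB -> prefix_len=0
Fragment 4: offset=0 data="oXHr" -> buffer=oXHrUoLMRRmGSB -> prefix_len=14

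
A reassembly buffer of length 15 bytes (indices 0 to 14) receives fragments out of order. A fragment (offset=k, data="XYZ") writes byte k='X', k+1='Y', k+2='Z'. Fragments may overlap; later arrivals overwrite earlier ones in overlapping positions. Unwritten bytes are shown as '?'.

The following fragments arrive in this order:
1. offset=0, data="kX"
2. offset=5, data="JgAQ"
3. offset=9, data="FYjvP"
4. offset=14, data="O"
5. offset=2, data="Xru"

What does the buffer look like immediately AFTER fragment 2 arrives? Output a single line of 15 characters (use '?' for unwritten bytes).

Answer: kX???JgAQ??????

Derivation:
Fragment 1: offset=0 data="kX" -> buffer=kX?????????????
Fragment 2: offset=5 data="JgAQ" -> buffer=kX???JgAQ??????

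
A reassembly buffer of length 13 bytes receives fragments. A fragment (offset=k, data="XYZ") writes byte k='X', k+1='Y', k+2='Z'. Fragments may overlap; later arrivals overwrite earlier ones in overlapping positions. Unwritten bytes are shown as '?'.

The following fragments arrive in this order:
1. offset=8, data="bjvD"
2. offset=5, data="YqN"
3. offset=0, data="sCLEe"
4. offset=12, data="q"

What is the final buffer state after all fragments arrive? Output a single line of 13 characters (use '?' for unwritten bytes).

Answer: sCLEeYqNbjvDq

Derivation:
Fragment 1: offset=8 data="bjvD" -> buffer=????????bjvD?
Fragment 2: offset=5 data="YqN" -> buffer=?????YqNbjvD?
Fragment 3: offset=0 data="sCLEe" -> buffer=sCLEeYqNbjvD?
Fragment 4: offset=12 data="q" -> buffer=sCLEeYqNbjvDq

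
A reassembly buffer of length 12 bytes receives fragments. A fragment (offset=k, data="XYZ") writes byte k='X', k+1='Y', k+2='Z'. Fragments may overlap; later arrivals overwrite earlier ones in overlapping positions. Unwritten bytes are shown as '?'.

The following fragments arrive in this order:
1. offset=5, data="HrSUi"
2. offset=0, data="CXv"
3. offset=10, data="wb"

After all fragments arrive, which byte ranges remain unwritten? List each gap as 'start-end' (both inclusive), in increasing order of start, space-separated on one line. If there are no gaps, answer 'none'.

Fragment 1: offset=5 len=5
Fragment 2: offset=0 len=3
Fragment 3: offset=10 len=2
Gaps: 3-4

Answer: 3-4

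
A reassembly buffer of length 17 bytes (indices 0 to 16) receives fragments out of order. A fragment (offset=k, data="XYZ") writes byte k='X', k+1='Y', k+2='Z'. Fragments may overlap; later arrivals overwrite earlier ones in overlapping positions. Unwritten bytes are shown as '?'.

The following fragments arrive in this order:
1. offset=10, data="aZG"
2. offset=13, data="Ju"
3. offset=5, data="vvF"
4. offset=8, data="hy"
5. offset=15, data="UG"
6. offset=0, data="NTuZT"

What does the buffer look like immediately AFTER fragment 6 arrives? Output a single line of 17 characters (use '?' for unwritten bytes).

Answer: NTuZTvvFhyaZGJuUG

Derivation:
Fragment 1: offset=10 data="aZG" -> buffer=??????????aZG????
Fragment 2: offset=13 data="Ju" -> buffer=??????????aZGJu??
Fragment 3: offset=5 data="vvF" -> buffer=?????vvF??aZGJu??
Fragment 4: offset=8 data="hy" -> buffer=?????vvFhyaZGJu??
Fragment 5: offset=15 data="UG" -> buffer=?????vvFhyaZGJuUG
Fragment 6: offset=0 data="NTuZT" -> buffer=NTuZTvvFhyaZGJuUG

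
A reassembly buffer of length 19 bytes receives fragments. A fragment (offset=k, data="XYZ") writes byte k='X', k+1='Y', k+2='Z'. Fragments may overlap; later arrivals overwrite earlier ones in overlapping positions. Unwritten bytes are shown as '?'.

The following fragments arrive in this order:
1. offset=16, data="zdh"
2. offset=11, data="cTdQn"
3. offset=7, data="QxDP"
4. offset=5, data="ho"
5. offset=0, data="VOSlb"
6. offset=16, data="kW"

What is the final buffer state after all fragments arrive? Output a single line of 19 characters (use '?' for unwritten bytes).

Fragment 1: offset=16 data="zdh" -> buffer=????????????????zdh
Fragment 2: offset=11 data="cTdQn" -> buffer=???????????cTdQnzdh
Fragment 3: offset=7 data="QxDP" -> buffer=???????QxDPcTdQnzdh
Fragment 4: offset=5 data="ho" -> buffer=?????hoQxDPcTdQnzdh
Fragment 5: offset=0 data="VOSlb" -> buffer=VOSlbhoQxDPcTdQnzdh
Fragment 6: offset=16 data="kW" -> buffer=VOSlbhoQxDPcTdQnkWh

Answer: VOSlbhoQxDPcTdQnkWh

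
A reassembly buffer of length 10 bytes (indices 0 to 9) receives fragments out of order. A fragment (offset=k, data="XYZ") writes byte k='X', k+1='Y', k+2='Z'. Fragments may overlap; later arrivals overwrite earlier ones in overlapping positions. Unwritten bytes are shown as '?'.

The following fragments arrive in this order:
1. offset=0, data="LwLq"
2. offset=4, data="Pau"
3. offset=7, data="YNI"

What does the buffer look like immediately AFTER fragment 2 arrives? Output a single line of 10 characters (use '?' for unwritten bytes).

Fragment 1: offset=0 data="LwLq" -> buffer=LwLq??????
Fragment 2: offset=4 data="Pau" -> buffer=LwLqPau???

Answer: LwLqPau???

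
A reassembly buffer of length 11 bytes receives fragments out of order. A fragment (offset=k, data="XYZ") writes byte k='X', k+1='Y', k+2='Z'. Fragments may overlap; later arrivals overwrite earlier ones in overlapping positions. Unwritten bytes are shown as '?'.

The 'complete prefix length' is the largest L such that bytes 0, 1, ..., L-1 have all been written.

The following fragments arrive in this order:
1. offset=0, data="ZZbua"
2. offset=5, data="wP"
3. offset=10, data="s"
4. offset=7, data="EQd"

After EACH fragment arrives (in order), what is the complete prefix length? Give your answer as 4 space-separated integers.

Answer: 5 7 7 11

Derivation:
Fragment 1: offset=0 data="ZZbua" -> buffer=ZZbua?????? -> prefix_len=5
Fragment 2: offset=5 data="wP" -> buffer=ZZbuawP???? -> prefix_len=7
Fragment 3: offset=10 data="s" -> buffer=ZZbuawP???s -> prefix_len=7
Fragment 4: offset=7 data="EQd" -> buffer=ZZbuawPEQds -> prefix_len=11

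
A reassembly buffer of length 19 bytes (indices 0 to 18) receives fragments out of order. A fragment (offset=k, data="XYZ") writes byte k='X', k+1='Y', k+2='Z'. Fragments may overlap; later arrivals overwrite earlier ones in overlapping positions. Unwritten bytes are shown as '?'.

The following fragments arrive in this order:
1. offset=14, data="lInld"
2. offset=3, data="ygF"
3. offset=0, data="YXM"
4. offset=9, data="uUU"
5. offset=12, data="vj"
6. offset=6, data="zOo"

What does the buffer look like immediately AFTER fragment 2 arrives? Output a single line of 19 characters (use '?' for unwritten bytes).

Fragment 1: offset=14 data="lInld" -> buffer=??????????????lInld
Fragment 2: offset=3 data="ygF" -> buffer=???ygF????????lInld

Answer: ???ygF????????lInld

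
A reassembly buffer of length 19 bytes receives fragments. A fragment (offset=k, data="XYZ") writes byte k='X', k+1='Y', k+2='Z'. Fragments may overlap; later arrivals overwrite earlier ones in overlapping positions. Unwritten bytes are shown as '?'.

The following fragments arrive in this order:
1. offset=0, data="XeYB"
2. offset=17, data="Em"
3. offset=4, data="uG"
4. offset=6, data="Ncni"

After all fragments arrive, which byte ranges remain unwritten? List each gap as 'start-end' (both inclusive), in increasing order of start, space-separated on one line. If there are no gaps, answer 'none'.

Answer: 10-16

Derivation:
Fragment 1: offset=0 len=4
Fragment 2: offset=17 len=2
Fragment 3: offset=4 len=2
Fragment 4: offset=6 len=4
Gaps: 10-16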